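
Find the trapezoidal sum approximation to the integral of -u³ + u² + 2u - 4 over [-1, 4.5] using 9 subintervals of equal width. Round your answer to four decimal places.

Δu = (4.5 − (-1))/9 = 11/18.
f(-1) = -4, f(-7/18) = -26639/5832, f(2/9) = -2564/729, f(5/6) = -479/216, f(13/9) = -1486/729, f(37/18) = -25363/5832, f(8/3) = -284/27, f(59/18) = -127817/5832, f(35/9) = -29096/729, f(4.5) = -65.875.
T_9 = (Δu/2)·[f(u_0) + 2f(u_1) + ... + 2f(u_{8}) + f(u_9)].
Sum ≈ -75.7622.

-75.7622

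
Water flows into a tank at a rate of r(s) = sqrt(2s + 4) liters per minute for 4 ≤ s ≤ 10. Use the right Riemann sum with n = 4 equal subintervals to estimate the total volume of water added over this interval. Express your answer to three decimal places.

Δs = (10 − 4)/4 = 1.5.
Right endpoints: 5.5, 7, 8.5, 10.
r(5.5) ≈ 3.873, r(7) ≈ 4.243, r(8.5) ≈ 4.583, r(10) ≈ 4.899.
Sum = Δs · [r(5.5) + r(7) + r(8.5) + r(10)].
Sum ≈ 26.396.

26.396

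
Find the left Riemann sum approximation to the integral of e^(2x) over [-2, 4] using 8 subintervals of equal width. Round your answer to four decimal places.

Δx = (4 − (-2))/8 = 0.75.
Left endpoints: -2, -1.25, -0.5, 0.25, 1, 1.75, 2.5, 3.25.
f(-2) ≈ 0.0183, f(-1.25) ≈ 0.0821, f(-0.5) ≈ 0.3679, f(0.25) ≈ 1.6487, f(1) ≈ 7.3891, f(1.75) ≈ 33.1155, f(2.5) ≈ 148.4132, f(3.25) ≈ 665.1416.
Sum = Δx · [f(-2) + f(-1.25) + f(-0.5) + ...].
Sum ≈ 642.1322.

642.1322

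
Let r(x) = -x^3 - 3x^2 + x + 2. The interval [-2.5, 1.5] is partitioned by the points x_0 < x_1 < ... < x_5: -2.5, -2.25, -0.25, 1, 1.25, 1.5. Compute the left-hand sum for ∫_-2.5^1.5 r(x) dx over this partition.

Subinterval widths: 0.25, 2, 1.25, 0.25, 0.25.
Left endpoints: -2.5, -2.25, -0.25, 1, 1.25.
r(-2.5) = -3.625, r(-2.25) = -4.046875, r(-0.25) = 1.578125, r(1) = -1, r(1.25) = -3.390625.
Sum = Σ Δx_i · r(x_i).
Sum = -8.125.

-8.125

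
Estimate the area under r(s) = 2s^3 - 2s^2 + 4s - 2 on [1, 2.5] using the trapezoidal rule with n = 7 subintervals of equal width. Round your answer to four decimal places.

Δs = (2.5 − 1)/7 = 3/14.
r(1) = 2, r(17/14) = 4787/1372, r(10/7) = 1874/343, r(23/14) = 11033/1372, r(13/7) = 3890/343, r(29/14) = 21239/1372, r(16/7) = 7058/343, r(2.5) = 26.75.
T_7 = (Δs/2)·[r(s_0) + 2r(s_1) + ... + 2r(s_{6}) + r(s_7)].
Sum ≈ 16.8788.

16.8788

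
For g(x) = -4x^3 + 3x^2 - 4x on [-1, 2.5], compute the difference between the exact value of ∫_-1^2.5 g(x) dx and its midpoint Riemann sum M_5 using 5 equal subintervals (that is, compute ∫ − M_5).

Exact integral: ∫_-1^2.5 g(x) dx = -31.9375.
M_5 = -31.08.
Error = -31.9375 − (-31.08) = -0.8575.

-0.8575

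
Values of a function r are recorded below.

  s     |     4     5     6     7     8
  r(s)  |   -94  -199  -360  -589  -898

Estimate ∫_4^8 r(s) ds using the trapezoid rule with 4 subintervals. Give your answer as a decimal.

-1644

Δs = 1.
T_4 = (1/2)·[(-94) + 2·(-199) + 2·(-360) + 2·(-589) + (-898)] = -1644.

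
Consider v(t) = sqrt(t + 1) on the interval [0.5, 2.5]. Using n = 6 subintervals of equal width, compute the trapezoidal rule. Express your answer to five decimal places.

Δt = (2.5 − 0.5)/6 = 1/3.
v(0.5) ≈ 1.22474, v(5/6) ≈ 1.35401, v(7/6) ≈ 1.47196, v(1.5) ≈ 1.58114, v(11/6) ≈ 1.68325, v(13/6) ≈ 1.77951, v(2.5) ≈ 1.87083.
T_6 = (Δt/2)·[v(t_0) + 2v(t_1) + ... + 2v(t_{5}) + v(t_6)].
Sum ≈ 3.13922.

3.13922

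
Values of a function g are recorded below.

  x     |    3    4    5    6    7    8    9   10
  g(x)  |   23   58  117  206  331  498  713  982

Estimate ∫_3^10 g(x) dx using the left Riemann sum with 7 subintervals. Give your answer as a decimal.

1946

Δx = 1.
Sum = 1·[23 + 58 + 117 + 206 + 331 + 498 + 713] = 1946.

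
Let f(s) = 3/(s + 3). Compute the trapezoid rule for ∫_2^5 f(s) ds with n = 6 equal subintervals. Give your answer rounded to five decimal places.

Δs = (5 − 2)/6 = 0.5.
f(2) = 0.6, f(2.5) = 6/11, f(3) = 0.5, f(3.5) = 6/13, f(4) = 3/7, f(4.5) = 0.4, f(5) = 0.375.
T_6 = (Δs/2)·[f(s_0) + 2f(s_1) + ... + 2f(s_{5}) + f(s_6)].
Sum ≈ 1.41153.

1.41153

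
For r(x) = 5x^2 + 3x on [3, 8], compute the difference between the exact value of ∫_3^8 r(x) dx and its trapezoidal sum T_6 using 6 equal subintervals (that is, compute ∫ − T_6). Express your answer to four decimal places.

Exact integral: ∫_3^8 r(x) dx ≈ 890.833333.
T_6 ≈ 893.726852.
Error ≈ 890.833333 − 893.726852 ≈ -2.8935.

-2.8935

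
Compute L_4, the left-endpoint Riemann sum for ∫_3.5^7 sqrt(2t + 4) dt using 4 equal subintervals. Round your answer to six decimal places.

Δt = (7 − 3.5)/4 = 0.875.
Left endpoints: 3.5, 4.375, 5.25, 6.125.
f(3.5) ≈ 3.316625, f(4.375) ≈ 3.570714, f(5.25) ≈ 3.807887, f(6.125) ≈ 4.031129.
Sum = Δt · [f(3.5) + f(4.375) + f(5.25) + f(6.125)].
Sum ≈ 12.885560.

12.885560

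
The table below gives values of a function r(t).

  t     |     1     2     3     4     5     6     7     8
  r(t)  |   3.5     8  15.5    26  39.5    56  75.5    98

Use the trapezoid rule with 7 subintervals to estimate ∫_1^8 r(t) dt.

Δt = 1.
T_7 = (1/2)·[3.5 + 2·8 + 2·15.5 + 2·26 + 2·39.5 + 2·56 + 2·75.5 + 98] = 271.25.

271.25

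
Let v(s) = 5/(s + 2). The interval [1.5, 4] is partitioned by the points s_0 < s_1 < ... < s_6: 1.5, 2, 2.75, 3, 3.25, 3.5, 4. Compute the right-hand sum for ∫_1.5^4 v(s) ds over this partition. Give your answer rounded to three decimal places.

Subinterval widths: 0.5, 0.75, 0.25, 0.25, 0.25, 0.5.
Right endpoints: 2, 2.75, 3, 3.25, 3.5, 4.
v(2) = 1.25, v(2.75) = 20/19, v(3) = 1, v(3.25) = 20/21, v(3.5) = 10/11, v(4) = 5/6.
Sum = Σ Δs_i · v(s_i).
Sum ≈ 2.547.

2.547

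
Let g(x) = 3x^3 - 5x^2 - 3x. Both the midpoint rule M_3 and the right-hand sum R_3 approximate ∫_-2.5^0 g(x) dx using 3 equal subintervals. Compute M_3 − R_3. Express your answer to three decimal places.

-22.374

M_3 ≈ -43.61256.
R_3 ≈ -21.23843.
M_3 − R_3 ≈ -22.374.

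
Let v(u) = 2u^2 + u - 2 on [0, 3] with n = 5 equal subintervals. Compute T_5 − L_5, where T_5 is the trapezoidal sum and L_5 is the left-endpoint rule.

T_5 = 16.86.
L_5 = 10.56.
T_5 − L_5 = 6.3.

6.3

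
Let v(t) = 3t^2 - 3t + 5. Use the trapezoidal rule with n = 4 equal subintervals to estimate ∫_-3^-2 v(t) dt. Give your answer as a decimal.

Δt = (-2 − (-3))/4 = 0.25.
v(-3) = 41, v(-2.75) = 35.9375, v(-2.5) = 31.25, v(-2.25) = 26.9375, v(-2) = 23.
T_4 = (Δt/2)·[v(t_0) + 2v(t_1) + 2v(t_2) + 2v(t_3) + v(t_4)].
Sum = 31.53125.

31.53125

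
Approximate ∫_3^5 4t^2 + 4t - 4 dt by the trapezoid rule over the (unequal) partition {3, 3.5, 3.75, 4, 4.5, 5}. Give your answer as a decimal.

154.9375

Subinterval widths: 0.5, 0.25, 0.25, 0.5, 0.5.
f(3) = 44, f(3.5) = 59, f(3.75) = 67.25, f(4) = 76, f(4.5) = 95, f(5) = 116.
On each subinterval the trapezoid contributes (Δt_i/2)·[f(t_{i-1}) + f(t_i)].
Sum = 154.9375.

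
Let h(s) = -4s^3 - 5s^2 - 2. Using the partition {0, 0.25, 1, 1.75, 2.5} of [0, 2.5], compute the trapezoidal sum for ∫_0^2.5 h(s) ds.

Subinterval widths: 0.25, 0.75, 0.75, 0.75.
h(0) = -2, h(0.25) = -2.375, h(1) = -11, h(1.75) = -38.75, h(2.5) = -95.75.
On each subinterval the trapezoid contributes (Δs_i/2)·[h(s_{i-1}) + h(s_i)].
Sum = -74.65625.

-74.65625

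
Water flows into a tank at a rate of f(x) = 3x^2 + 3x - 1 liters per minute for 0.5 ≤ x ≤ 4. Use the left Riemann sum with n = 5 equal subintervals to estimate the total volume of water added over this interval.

64.645

Δx = (4 − 0.5)/5 = 0.7.
Left endpoints: 0.5, 1.2, 1.9, 2.6, 3.3.
f(0.5) = 1.25, f(1.2) = 6.92, f(1.9) = 15.53, f(2.6) = 27.08, f(3.3) = 41.57.
Sum = Δx · [f(0.5) + f(1.2) + f(1.9) + f(2.6) + f(3.3)].
Sum = 64.645.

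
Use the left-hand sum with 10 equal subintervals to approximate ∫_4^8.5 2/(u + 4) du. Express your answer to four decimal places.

Δu = (8.5 − 4)/10 = 0.45.
Left endpoints: 4, 4.45, 4.9, 5.35, 5.8, 6.25, 6.7, 7.15, 7.6, 8.05.
f(4) = 0.25, f(4.45) = 40/169, f(4.9) = 20/89, f(5.35) = 40/187, f(5.8) = 10/49, f(6.25) = 8/41, f(6.7) = 20/107, f(7.15) = 40/223, f(7.6) = 5/29, f(8.05) = 40/241.
Sum = Δu · [f(4) + f(4.45) + f(4.9) + ...].
Sum ≈ 0.9131.

0.9131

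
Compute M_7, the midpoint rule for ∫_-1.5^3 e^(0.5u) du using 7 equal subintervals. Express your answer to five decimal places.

7.98423

Δu = (3 − (-1.5))/7 = 9/14.
Midpoints: -33/28, -15/28, 3/28, 0.75, 39/28, 57/28, 75/28.
f(-33/28) ≈ 0.55472, f(-15/28) ≈ 0.76502, f(3/28) ≈ 1.05503, f(0.75) ≈ 1.45499, f(39/28) ≈ 2.00657, f(57/28) ≈ 2.76726, f(75/28) ≈ 3.81632.
Sum = Δu · [f(-33/28) + f(-15/28) + f(3/28) + ...].
Sum ≈ 7.98423.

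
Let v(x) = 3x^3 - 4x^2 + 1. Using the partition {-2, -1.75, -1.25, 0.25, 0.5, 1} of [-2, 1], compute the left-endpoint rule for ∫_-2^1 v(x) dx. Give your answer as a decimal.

Subinterval widths: 0.25, 0.5, 1.5, 0.25, 0.5.
Left endpoints: -2, -1.75, -1.25, 0.25, 0.5.
v(-2) = -39, v(-1.75) = -27.328125, v(-1.25) = -11.109375, v(0.25) = 0.796875, v(0.5) = 0.375.
Sum = Σ Δx_i · v(x_i).
Sum = -39.69140625.

-39.69140625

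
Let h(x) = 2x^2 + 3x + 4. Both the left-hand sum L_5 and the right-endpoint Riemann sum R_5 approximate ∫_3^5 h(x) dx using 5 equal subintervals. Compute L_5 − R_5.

L_5 = 89.84.
R_5 = 105.04.
L_5 − R_5 = -15.2.

-15.2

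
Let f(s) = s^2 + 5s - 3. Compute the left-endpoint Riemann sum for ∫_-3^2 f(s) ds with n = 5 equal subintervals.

Δs = (2 − (-3))/5 = 1.
Left endpoints: -3, -2, -1, 0, 1.
f(-3) = -9, f(-2) = -9, f(-1) = -7, f(0) = -3, f(1) = 3.
Sum = Δs · [f(-3) + f(-2) + f(-1) + f(0) + f(1)].
Sum = -25.

-25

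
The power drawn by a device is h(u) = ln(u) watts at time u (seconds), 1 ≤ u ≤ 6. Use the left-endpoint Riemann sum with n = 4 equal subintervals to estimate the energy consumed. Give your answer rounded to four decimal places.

4.5273

Δu = (6 − 1)/4 = 1.25.
Left endpoints: 1, 2.25, 3.5, 4.75.
h(1) ≈ 0.0000, h(2.25) ≈ 0.8109, h(3.5) ≈ 1.2528, h(4.75) ≈ 1.5581.
Sum = Δu · [h(1) + h(2.25) + h(3.5) + h(4.75)].
Sum ≈ 4.5273.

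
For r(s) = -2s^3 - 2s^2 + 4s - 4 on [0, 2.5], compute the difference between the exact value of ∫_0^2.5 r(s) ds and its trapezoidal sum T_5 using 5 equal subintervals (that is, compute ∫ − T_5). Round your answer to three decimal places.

Exact integral: ∫_0^2.5 r(s) ds ≈ -27.44792.
T_5 = -28.4375.
Error ≈ -27.44792 − (-28.4375) ≈ 0.990.

0.990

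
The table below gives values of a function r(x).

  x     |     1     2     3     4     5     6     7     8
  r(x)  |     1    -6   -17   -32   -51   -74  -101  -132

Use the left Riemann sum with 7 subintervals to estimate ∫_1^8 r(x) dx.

-280

Δx = 1.
Sum = 1·[1 + (-6) + (-17) + (-32) + (-51) + (-74) + (-101)] = -280.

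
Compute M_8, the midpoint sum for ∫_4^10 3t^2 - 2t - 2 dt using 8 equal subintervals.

Δt = (10 − 4)/8 = 0.75.
Midpoints: 4.375, 5.125, 5.875, 6.625, 7.375, 8.125, 8.875, 9.625.
f(4.375) = 46.671875, f(5.125) = 66.546875, f(5.875) = 89.796875, f(6.625) = 116.421875, f(7.375) = 146.421875, f(8.125) = 179.796875, f(8.875) = 216.546875, f(9.625) = 256.671875.
Sum = Δt · [f(4.375) + f(5.125) + f(5.875) + ...].
Sum = 839.15625.

839.15625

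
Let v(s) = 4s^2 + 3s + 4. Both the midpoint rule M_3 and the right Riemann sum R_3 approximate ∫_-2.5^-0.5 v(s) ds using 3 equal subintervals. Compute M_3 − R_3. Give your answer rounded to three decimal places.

M_3 ≈ 19.37037.
R_3 ≈ 14.25926.
M_3 − R_3 ≈ 5.111.

5.111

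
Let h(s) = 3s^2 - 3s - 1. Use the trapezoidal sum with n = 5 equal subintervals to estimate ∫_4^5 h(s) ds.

46.52

Δs = (5 − 4)/5 = 0.2.
h(4) = 35, h(4.2) = 39.32, h(4.4) = 43.88, h(4.6) = 48.68, h(4.8) = 53.72, h(5) = 59.
T_5 = (Δs/2)·[h(s_0) + 2h(s_1) + ... + 2h(s_{4}) + h(s_5)].
Sum = 46.52.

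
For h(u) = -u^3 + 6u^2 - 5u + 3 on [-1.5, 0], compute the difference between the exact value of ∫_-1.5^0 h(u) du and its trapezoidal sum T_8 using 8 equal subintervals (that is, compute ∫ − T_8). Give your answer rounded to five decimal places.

-0.07251

Exact integral: ∫_-1.5^0 h(u) du = 18.140625.
T_8 ≈ 18.2131348.
Error ≈ 18.140625 − 18.2131348 ≈ -0.07251.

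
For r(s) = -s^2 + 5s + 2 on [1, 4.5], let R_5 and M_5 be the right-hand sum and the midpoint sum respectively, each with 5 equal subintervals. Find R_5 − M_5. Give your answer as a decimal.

-1.04125

R_5 = 24.185.
M_5 = 25.22625.
R_5 − M_5 = -1.04125.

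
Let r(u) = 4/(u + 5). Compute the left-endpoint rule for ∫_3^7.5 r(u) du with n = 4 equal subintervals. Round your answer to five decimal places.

1.89028

Δu = (7.5 − 3)/4 = 1.125.
Left endpoints: 3, 4.125, 5.25, 6.375.
r(3) = 0.5, r(4.125) = 32/73, r(5.25) = 16/41, r(6.375) = 32/91.
Sum = Δu · [r(3) + r(4.125) + r(5.25) + r(6.375)].
Sum ≈ 1.89028.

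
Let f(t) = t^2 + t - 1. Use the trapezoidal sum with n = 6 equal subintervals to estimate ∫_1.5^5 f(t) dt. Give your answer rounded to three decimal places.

48.615

Δt = (5 − 1.5)/6 = 7/12.
f(1.5) = 2.75, f(25/12) = 781/144, f(8/3) = 79/9, f(3.25) = 12.8125, f(23/6) = 631/36, f(53/12) = 3301/144, f(5) = 29.
T_6 = (Δt/2)·[f(t_0) + 2f(t_1) + ... + 2f(t_{5}) + f(t_6)].
Sum ≈ 48.615.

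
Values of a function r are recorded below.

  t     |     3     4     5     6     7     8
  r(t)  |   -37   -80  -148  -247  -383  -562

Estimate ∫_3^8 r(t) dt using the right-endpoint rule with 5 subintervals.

-1420

Δt = 1.
Sum = 1·[(-80) + (-148) + (-247) + (-383) + (-562)] = -1420.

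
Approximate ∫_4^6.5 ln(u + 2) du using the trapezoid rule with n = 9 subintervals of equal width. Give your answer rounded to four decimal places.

Δu = (6.5 − 4)/9 = 5/18.
f(4) ≈ 1.7918, f(77/18) ≈ 1.8370, f(41/9) ≈ 1.8803, f(29/6) ≈ 1.9218, f(46/9) ≈ 1.9617, f(97/18) ≈ 2.0000, f(17/3) ≈ 2.0369, f(107/18) ≈ 2.0725, f(56/9) ≈ 2.1068, f(6.5) ≈ 2.1401.
T_9 = (Δu/2)·[f(u_0) + 2f(u_1) + ... + 2f(u_{8}) + f(u_9)].
Sum ≈ 4.9397.

4.9397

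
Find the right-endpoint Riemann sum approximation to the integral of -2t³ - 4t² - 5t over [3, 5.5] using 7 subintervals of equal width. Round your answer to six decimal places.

-724.744898

Δt = (5.5 − 3)/7 = 5/14.
Right endpoints: 47/14, 26/7, 57/14, 31/7, 67/14, 36/7, 5.5.
f(47/14) = -188705/1372, f(26/7) = -60450/343, f(57/14) = -304095/1372, f(31/7) = -94085/343, f(67/14) = -459285/1372, f(36/7) = -138420/343, f(5.5) = -481.25.
Sum = Δt · [f(47/14) + f(26/7) + f(57/14) + ...].
Sum ≈ -724.744898.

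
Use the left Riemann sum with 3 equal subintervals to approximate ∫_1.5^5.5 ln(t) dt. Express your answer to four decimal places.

Δt = (5.5 − 1.5)/3 = 4/3.
Left endpoints: 1.5, 17/6, 25/6.
f(1.5) ≈ 0.4055, f(17/6) ≈ 1.0415, f(25/6) ≈ 1.4271.
Sum = Δt · [f(1.5) + f(17/6) + f(25/6)].
Sum ≈ 3.8320.

3.8320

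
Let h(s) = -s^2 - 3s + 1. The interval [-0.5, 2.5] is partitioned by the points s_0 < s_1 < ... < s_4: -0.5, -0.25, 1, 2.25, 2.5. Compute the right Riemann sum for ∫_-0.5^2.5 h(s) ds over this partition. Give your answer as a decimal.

Subinterval widths: 0.25, 1.25, 1.25, 0.25.
Right endpoints: -0.25, 1, 2.25, 2.5.
h(-0.25) = 1.6875, h(1) = -3, h(2.25) = -10.8125, h(2.5) = -12.75.
Sum = Σ Δs_i · h(s_i).
Sum = -20.03125.

-20.03125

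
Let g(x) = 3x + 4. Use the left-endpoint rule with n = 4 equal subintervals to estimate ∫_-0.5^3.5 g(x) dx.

28

Δx = (3.5 − (-0.5))/4 = 1.
Left endpoints: -0.5, 0.5, 1.5, 2.5.
g(-0.5) = 2.5, g(0.5) = 5.5, g(1.5) = 8.5, g(2.5) = 11.5.
Sum = Δx · [g(-0.5) + g(0.5) + g(1.5) + g(2.5)].
Sum = 28.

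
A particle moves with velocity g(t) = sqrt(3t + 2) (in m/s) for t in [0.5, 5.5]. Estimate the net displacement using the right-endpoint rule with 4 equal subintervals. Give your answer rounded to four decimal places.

Δt = (5.5 − 0.5)/4 = 1.25.
Right endpoints: 1.75, 3, 4.25, 5.5.
g(1.75) ≈ 2.6926, g(3) ≈ 3.3166, g(4.25) ≈ 3.8406, g(5.5) ≈ 4.3012.
Sum = Δt · [g(1.75) + g(3) + g(4.25) + g(5.5)].
Sum ≈ 17.6887.

17.6887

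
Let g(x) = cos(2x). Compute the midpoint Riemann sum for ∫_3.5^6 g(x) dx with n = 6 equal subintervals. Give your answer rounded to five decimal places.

-0.61440

Δx = (6 − 3.5)/6 = 5/12.
Midpoints: 89/24, 4.125, 109/24, 119/24, 5.375, 139/24.
g(89/24) ≈ 0.42351, g(4.125) ≈ -0.38575, g(109/24) ≈ -0.94227, g(119/24) ≈ -0.88144, g(5.375) ≈ -0.24311, g(139/24) ≈ 0.55450.
Sum = Δx · [g(89/24) + g(4.125) + g(109/24) + ...].
Sum ≈ -0.61440.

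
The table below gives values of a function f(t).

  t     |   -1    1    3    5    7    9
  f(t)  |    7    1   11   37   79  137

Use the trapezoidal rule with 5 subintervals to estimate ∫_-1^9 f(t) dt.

Δt = 2.
T_5 = (2/2)·[7 + 2·1 + 2·11 + 2·37 + 2·79 + 137] = 400.

400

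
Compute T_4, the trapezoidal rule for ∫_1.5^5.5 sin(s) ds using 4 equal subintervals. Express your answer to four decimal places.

Δs = (5.5 − 1.5)/4 = 1.
f(1.5) ≈ 0.9975, f(2.5) ≈ 0.5985, f(3.5) ≈ -0.3508, f(4.5) ≈ -0.9775, f(5.5) ≈ -0.7055.
T_4 = (Δs/2)·[f(s_0) + 2f(s_1) + 2f(s_2) + 2f(s_3) + f(s_4)].
Sum ≈ -0.5839.

-0.5839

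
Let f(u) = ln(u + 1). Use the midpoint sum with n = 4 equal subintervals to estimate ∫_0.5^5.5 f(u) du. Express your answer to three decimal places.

Δu = (5.5 − 0.5)/4 = 1.25.
Midpoints: 1.125, 2.375, 3.625, 4.875.
f(1.125) ≈ 0.754, f(2.375) ≈ 1.216, f(3.625) ≈ 1.531, f(4.875) ≈ 1.771.
Sum = Δu · [f(1.125) + f(2.375) + f(3.625) + f(4.875)].
Sum ≈ 6.590.

6.590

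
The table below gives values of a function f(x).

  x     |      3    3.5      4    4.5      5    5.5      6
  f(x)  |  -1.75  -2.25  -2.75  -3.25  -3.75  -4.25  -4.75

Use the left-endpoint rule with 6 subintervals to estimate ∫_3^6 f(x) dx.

Δx = 0.5.
Sum = 0.5·[(-1.75) + (-2.25) + (-2.75) + (-3.25) + (-3.75) + (-4.25)] = -9.

-9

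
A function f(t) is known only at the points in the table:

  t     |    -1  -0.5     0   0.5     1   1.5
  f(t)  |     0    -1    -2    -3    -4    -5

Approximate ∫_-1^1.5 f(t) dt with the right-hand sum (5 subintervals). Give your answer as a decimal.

-7.5

Δt = 0.5.
Sum = 0.5·[(-1) + (-2) + (-3) + (-4) + (-5)] = -7.5.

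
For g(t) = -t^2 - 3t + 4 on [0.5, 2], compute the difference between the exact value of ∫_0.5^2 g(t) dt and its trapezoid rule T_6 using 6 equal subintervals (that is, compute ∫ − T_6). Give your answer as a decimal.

0.015625

Exact integral: ∫_0.5^2 g(t) dt = -2.25.
T_6 = -2.265625.
Error = -2.25 − (-2.265625) = 0.015625.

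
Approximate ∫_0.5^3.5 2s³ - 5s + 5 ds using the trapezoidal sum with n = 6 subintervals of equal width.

Δs = (3.5 − 0.5)/6 = 0.5.
f(0.5) = 2.75, f(1) = 2, f(1.5) = 4.25, f(2) = 11, f(2.5) = 23.75, f(3) = 44, f(3.5) = 73.25.
T_6 = (Δs/2)·[f(s_0) + 2f(s_1) + ... + 2f(s_{5}) + f(s_6)].
Sum = 61.5.

61.5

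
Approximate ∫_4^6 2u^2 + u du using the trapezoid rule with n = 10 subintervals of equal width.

Δu = (6 − 4)/10 = 0.2.
f(4) = 36, f(4.2) = 39.48, f(4.4) = 43.12, f(4.6) = 46.92, f(4.8) = 50.88, f(5) = 55, f(5.2) = 59.28, f(5.4) = 63.72, f(5.6) = 68.32, f(5.8) = 73.08, f(6) = 78.
T_10 = (Δu/2)·[f(u_0) + 2f(u_1) + ... + 2f(u_{9}) + f(u_10)].
Sum = 111.36.

111.36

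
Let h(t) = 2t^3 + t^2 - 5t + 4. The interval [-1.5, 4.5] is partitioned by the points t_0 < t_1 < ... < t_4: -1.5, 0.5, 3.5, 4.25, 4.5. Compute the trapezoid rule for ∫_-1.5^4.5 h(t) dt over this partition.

Subinterval widths: 2, 3, 0.75, 0.25.
h(-1.5) = 7, h(0.5) = 2, h(3.5) = 84.5, h(4.25) = 154.34375, h(4.5) = 184.
On each subinterval the trapezoid contributes (Δt_i/2)·[h(t_{i-1}) + h(t_i)].
Sum = 270.609375.

270.609375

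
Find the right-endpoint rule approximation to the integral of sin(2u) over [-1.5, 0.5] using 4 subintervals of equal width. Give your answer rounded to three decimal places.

-0.455

Δu = (0.5 − (-1.5))/4 = 0.5.
Right endpoints: -1, -0.5, 0, 0.5.
f(-1) ≈ -0.909, f(-0.5) ≈ -0.841, f(0) ≈ 0.000, f(0.5) ≈ 0.841.
Sum = Δu · [f(-1) + f(-0.5) + f(0) + f(0.5)].
Sum ≈ -0.455.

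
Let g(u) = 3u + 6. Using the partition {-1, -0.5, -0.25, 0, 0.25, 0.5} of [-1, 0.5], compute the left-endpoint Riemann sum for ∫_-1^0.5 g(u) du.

Subinterval widths: 0.5, 0.25, 0.25, 0.25, 0.25.
Left endpoints: -1, -0.5, -0.25, 0, 0.25.
g(-1) = 3, g(-0.5) = 4.5, g(-0.25) = 5.25, g(0) = 6, g(0.25) = 6.75.
Sum = Σ Δu_i · g(u_i).
Sum = 7.125.

7.125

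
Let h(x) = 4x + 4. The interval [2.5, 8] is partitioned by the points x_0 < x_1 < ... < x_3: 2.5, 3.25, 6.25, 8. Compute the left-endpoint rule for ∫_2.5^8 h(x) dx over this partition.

112.25

Subinterval widths: 0.75, 3, 1.75.
Left endpoints: 2.5, 3.25, 6.25.
h(2.5) = 14, h(3.25) = 17, h(6.25) = 29.
Sum = Σ Δx_i · h(x_i).
Sum = 112.25.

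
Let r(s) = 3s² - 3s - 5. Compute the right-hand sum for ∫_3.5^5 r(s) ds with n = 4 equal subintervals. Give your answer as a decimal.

61.93359375

Δs = (5 − 3.5)/4 = 0.375.
Right endpoints: 3.875, 4.25, 4.625, 5.
r(3.875) = 28.421875, r(4.25) = 36.4375, r(4.625) = 45.296875, r(5) = 55.
Sum = Δs · [r(3.875) + r(4.25) + r(4.625) + r(5)].
Sum = 61.93359375.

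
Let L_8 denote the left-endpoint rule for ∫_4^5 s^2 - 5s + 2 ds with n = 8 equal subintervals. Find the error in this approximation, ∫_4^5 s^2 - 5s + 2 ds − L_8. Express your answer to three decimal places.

Exact integral: ∫_4^5 f(s) ds ≈ -0.16667.
L_8 = -0.4140625.
Error ≈ -0.16667 − (-0.4140625) ≈ 0.247.

0.247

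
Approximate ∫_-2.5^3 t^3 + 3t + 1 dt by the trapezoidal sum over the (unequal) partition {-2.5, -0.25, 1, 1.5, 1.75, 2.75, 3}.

Subinterval widths: 2.25, 1.25, 0.5, 0.25, 1, 0.25.
f(-2.5) = -22.125, f(-0.25) = 0.234375, f(1) = 5, f(1.5) = 8.875, f(1.75) = 11.609375, f(2.75) = 30.046875, f(3) = 37.
On each subinterval the trapezoid contributes (Δt_i/2)·[f(t_{i-1}) + f(t_i)].
Sum = 13.8828125.

13.8828125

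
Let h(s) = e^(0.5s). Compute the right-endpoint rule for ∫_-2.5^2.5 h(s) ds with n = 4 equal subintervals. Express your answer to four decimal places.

8.6173

Δs = (2.5 − (-2.5))/4 = 1.25.
Right endpoints: -1.25, 0, 1.25, 2.5.
h(-1.25) ≈ 0.5353, h(0) ≈ 1.0000, h(1.25) ≈ 1.8682, h(2.5) ≈ 3.4903.
Sum = Δs · [h(-1.25) + h(0) + h(1.25) + h(2.5)].
Sum ≈ 8.6173.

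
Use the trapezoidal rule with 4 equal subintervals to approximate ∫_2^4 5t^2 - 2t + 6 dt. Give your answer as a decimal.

93.75

Δt = (4 − 2)/4 = 0.5.
f(2) = 22, f(2.5) = 32.25, f(3) = 45, f(3.5) = 60.25, f(4) = 78.
T_4 = (Δt/2)·[f(t_0) + 2f(t_1) + 2f(t_2) + 2f(t_3) + f(t_4)].
Sum = 93.75.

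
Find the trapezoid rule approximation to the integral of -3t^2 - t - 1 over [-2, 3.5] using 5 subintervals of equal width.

Δt = (3.5 − (-2))/5 = 1.1.
f(-2) = -11, f(-0.9) = -2.53, f(0.2) = -1.32, f(1.3) = -7.37, f(2.4) = -20.68, f(3.5) = -41.25.
T_5 = (Δt/2)·[f(t_0) + 2f(t_1) + ... + 2f(t_{4}) + f(t_5)].
Sum = -63.8275.

-63.8275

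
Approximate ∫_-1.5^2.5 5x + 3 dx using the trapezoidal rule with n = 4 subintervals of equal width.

Δx = (2.5 − (-1.5))/4 = 1.
f(-1.5) = -4.5, f(-0.5) = 0.5, f(0.5) = 5.5, f(1.5) = 10.5, f(2.5) = 15.5.
T_4 = (Δx/2)·[f(x_0) + 2f(x_1) + 2f(x_2) + 2f(x_3) + f(x_4)].
Sum = 22.

22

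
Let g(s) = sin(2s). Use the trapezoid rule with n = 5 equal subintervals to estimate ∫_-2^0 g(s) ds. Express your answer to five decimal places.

Δs = (0 − (-2))/5 = 0.4.
g(-2) ≈ 0.75680, g(-1.6) ≈ 0.05837, g(-1.2) ≈ -0.67546, g(-0.8) ≈ -0.99957, g(-0.4) ≈ -0.71736, g(0) ≈ 0.00000.
T_5 = (Δs/2)·[g(s_0) + 2g(s_1) + ... + 2g(s_{4}) + g(s_5)].
Sum ≈ -0.78225.

-0.78225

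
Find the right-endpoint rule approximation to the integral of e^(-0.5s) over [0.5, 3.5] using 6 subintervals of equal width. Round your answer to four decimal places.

1.0651

Δs = (3.5 − 0.5)/6 = 0.5.
Right endpoints: 1, 1.5, 2, 2.5, 3, 3.5.
f(1) ≈ 0.6065, f(1.5) ≈ 0.4724, f(2) ≈ 0.3679, f(2.5) ≈ 0.2865, f(3) ≈ 0.2231, f(3.5) ≈ 0.1738.
Sum = Δs · [f(1) + f(1.5) + f(2) + ...].
Sum ≈ 1.0651.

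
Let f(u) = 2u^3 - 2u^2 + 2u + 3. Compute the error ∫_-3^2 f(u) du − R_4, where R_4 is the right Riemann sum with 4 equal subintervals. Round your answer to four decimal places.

-49.7396

Exact integral: ∫_-3^2 f(u) du ≈ -45.833333.
R_4 = 3.90625.
Error ≈ -45.833333 − 3.90625 ≈ -49.7396.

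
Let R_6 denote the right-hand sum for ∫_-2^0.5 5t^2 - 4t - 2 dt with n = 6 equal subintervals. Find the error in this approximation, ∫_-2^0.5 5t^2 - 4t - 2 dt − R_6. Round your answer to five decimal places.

Exact integral: ∫_-2^0.5 f(t) dt ≈ 16.0416667.
R_6 ≈ 10.4137731.
Error ≈ 16.0416667 − 10.4137731 ≈ 5.62789.

5.62789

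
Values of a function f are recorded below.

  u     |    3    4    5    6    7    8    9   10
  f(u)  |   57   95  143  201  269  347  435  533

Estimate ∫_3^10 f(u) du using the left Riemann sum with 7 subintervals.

1547

Δu = 1.
Sum = 1·[57 + 95 + 143 + 201 + 269 + 347 + 435] = 1547.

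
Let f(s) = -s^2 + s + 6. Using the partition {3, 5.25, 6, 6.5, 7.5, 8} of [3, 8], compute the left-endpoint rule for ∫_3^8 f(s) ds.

Subinterval widths: 2.25, 0.75, 0.5, 1, 0.5.
Left endpoints: 3, 5.25, 6, 6.5, 7.5.
f(3) = 0, f(5.25) = -16.3125, f(6) = -24, f(6.5) = -29.75, f(7.5) = -42.75.
Sum = Σ Δs_i · f(s_i).
Sum = -75.359375.

-75.359375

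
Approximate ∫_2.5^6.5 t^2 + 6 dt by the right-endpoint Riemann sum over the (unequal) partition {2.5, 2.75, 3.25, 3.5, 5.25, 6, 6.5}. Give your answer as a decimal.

130.59375

Subinterval widths: 0.25, 0.5, 0.25, 1.75, 0.75, 0.5.
Right endpoints: 2.75, 3.25, 3.5, 5.25, 6, 6.5.
f(2.75) = 13.5625, f(3.25) = 16.5625, f(3.5) = 18.25, f(5.25) = 33.5625, f(6) = 42, f(6.5) = 48.25.
Sum = Σ Δt_i · f(t_i).
Sum = 130.59375.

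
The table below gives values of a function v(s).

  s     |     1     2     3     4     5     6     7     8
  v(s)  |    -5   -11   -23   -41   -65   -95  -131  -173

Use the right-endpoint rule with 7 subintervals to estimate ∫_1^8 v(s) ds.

Δs = 1.
Sum = 1·[(-11) + (-23) + (-41) + (-65) + (-95) + (-131) + (-173)] = -539.

-539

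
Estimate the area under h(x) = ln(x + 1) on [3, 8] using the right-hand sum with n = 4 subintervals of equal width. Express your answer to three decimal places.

Δx = (8 − 3)/4 = 1.25.
Right endpoints: 4.25, 5.5, 6.75, 8.
h(4.25) ≈ 1.658, h(5.5) ≈ 1.872, h(6.75) ≈ 2.048, h(8) ≈ 2.197.
Sum = Δx · [h(4.25) + h(5.5) + h(6.75) + h(8)].
Sum ≈ 9.719.

9.719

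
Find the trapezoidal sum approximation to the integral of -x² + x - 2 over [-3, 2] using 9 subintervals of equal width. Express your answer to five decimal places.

Δx = (2 − (-3))/9 = 5/9.
f(-3) = -14, f(-22/9) = -844/81, f(-17/9) = -604/81, f(-4/3) = -46/9, f(-7/9) = -274/81, f(-2/9) = -184/81, f(1/3) = -16/9, f(8/9) = -154/81, f(13/9) = -214/81, f(2) = -4.
T_9 = (Δx/2)·[f(x_0) + 2f(x_1) + ... + 2f(x_{8}) + f(x_9)].
Sum ≈ -24.42387.

-24.42387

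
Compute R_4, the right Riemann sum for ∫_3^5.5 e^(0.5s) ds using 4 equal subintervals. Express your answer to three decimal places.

Δs = (5.5 − 3)/4 = 0.625.
Right endpoints: 3.625, 4.25, 4.875, 5.5.
f(3.625) ≈ 6.126, f(4.25) ≈ 8.373, f(4.875) ≈ 11.444, f(5.5) ≈ 15.643.
Sum = Δs · [f(3.625) + f(4.25) + f(4.875) + f(5.5)].
Sum ≈ 25.991.

25.991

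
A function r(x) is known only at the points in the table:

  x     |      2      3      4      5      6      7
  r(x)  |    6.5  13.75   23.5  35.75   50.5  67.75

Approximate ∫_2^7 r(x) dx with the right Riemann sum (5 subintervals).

191.25

Δx = 1.
Sum = 1·[13.75 + 23.5 + 35.75 + 50.5 + 67.75] = 191.25.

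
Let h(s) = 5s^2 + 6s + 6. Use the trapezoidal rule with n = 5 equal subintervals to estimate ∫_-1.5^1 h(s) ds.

19.0625

Δs = (1 − (-1.5))/5 = 0.5.
h(-1.5) = 8.25, h(-1) = 5, h(-0.5) = 4.25, h(0) = 6, h(0.5) = 10.25, h(1) = 17.
T_5 = (Δs/2)·[h(s_0) + 2h(s_1) + ... + 2h(s_{4}) + h(s_5)].
Sum = 19.0625.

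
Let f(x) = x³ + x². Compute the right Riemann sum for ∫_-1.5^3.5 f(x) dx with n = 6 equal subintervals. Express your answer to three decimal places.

Δx = (3.5 − (-1.5))/6 = 5/6.
Right endpoints: -2/3, 1/6, 1, 11/6, 8/3, 3.5.
f(-2/3) = 4/27, f(1/6) = 7/216, f(1) = 2, f(11/6) = 2057/216, f(8/3) = 704/27, f(3.5) = 55.125.
Sum = Δx · [f(-2/3) + f(1/6) + f(1) + ...].
Sum ≈ 77.419.

77.419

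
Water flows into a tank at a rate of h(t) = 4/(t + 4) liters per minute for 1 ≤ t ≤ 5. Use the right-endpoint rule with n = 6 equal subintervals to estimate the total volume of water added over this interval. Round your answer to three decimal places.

Δt = (5 − 1)/6 = 2/3.
Right endpoints: 5/3, 7/3, 3, 11/3, 13/3, 5.
h(5/3) = 12/17, h(7/3) = 12/19, h(3) = 4/7, h(11/3) = 12/23, h(13/3) = 0.48, h(5) = 4/9.
Sum = Δt · [h(5/3) + h(7/3) + h(3) + ...].
Sum ≈ 2.237.

2.237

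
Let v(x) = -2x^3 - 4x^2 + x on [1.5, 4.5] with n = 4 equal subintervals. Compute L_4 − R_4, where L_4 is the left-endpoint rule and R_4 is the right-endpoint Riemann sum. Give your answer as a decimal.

183.375

L_4 = -225.
R_4 = -408.375.
L_4 − R_4 = 183.375.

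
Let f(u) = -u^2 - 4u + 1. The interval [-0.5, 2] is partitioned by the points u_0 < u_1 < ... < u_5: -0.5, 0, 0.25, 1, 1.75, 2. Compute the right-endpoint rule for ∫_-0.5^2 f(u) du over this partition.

Subinterval widths: 0.5, 0.25, 0.75, 0.75, 0.25.
Right endpoints: 0, 0.25, 1, 1.75, 2.
f(0) = 1, f(0.25) = -0.0625, f(1) = -4, f(1.75) = -9.0625, f(2) = -11.
Sum = Σ Δu_i · f(u_i).
Sum = -12.0625.

-12.0625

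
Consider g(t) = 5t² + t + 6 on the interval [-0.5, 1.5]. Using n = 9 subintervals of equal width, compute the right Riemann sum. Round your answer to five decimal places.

20.24897

Δt = (1.5 − (-0.5))/9 = 2/9.
Right endpoints: -5/18, -1/18, 1/6, 7/18, 11/18, 5/6, 19/18, 23/18, 1.5.
g(-5/18) = 1979/324, g(-1/18) = 1931/324, g(1/6) = 227/36, g(7/18) = 2315/324, g(11/18) = 2747/324, g(5/6) = 371/36, g(19/18) = 4091/324, g(23/18) = 5003/324, g(1.5) = 18.75.
Sum = Δt · [g(-5/18) + g(-1/18) + g(1/6) + ...].
Sum ≈ 20.24897.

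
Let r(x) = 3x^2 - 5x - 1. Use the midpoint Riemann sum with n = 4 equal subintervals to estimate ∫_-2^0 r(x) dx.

Δx = (0 − (-2))/4 = 0.5.
Midpoints: -1.75, -1.25, -0.75, -0.25.
r(-1.75) = 16.9375, r(-1.25) = 9.9375, r(-0.75) = 4.4375, r(-0.25) = 0.4375.
Sum = Δx · [r(-1.75) + r(-1.25) + r(-0.75) + r(-0.25)].
Sum = 15.875.

15.875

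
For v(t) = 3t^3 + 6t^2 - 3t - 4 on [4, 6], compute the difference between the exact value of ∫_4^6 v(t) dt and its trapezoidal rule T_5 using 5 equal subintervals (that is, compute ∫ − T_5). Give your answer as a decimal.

-2.72

Exact integral: ∫_4^6 v(t) dt = 1046.
T_5 = 1048.72.
Error = 1046 − 1048.72 = -2.72.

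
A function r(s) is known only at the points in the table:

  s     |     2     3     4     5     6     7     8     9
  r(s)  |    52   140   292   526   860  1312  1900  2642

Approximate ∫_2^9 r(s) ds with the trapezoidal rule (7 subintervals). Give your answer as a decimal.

Δs = 1.
T_7 = (1/2)·[52 + 2·140 + 2·292 + 2·526 + 2·860 + 2·1312 + 2·1900 + 2642] = 6377.

6377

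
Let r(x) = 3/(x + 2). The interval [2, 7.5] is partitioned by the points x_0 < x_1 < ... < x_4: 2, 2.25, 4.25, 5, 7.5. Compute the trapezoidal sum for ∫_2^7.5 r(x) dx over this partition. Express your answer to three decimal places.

Subinterval widths: 0.25, 2, 0.75, 2.5.
r(2) = 0.75, r(2.25) = 12/17, r(4.25) = 0.48, r(5) = 3/7, r(7.5) = 6/19.
On each subinterval the trapezoid contributes (Δx_i/2)·[r(x_{i-1}) + r(x_i)].
Sum ≈ 2.639.

2.639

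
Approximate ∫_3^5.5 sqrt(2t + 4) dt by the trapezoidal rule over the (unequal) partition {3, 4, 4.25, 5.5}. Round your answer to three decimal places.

8.818

Subinterval widths: 1, 0.25, 1.25.
f(3) ≈ 3.162, f(4) ≈ 3.464, f(4.25) ≈ 3.536, f(5.5) ≈ 3.873.
On each subinterval the trapezoid contributes (Δt_i/2)·[f(t_{i-1}) + f(t_i)].
Sum ≈ 8.818.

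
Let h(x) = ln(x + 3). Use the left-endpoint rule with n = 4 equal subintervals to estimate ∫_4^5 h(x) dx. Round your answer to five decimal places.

Δx = (5 − 4)/4 = 0.25.
Left endpoints: 4, 4.25, 4.5, 4.75.
h(4) ≈ 1.94591, h(4.25) ≈ 1.98100, h(4.5) ≈ 2.01490, h(4.75) ≈ 2.04769.
Sum = Δx · [h(4) + h(4.25) + h(4.5) + h(4.75)].
Sum ≈ 1.99738.

1.99738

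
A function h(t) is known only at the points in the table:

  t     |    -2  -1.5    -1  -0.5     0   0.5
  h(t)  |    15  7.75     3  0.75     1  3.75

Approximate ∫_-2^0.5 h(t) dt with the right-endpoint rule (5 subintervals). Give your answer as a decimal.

Δt = 0.5.
Sum = 0.5·[7.75 + 3 + 0.75 + 1 + 3.75] = 8.125.

8.125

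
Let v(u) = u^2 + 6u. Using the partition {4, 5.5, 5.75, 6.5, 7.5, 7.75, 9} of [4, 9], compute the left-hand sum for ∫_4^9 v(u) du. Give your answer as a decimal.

366.25

Subinterval widths: 1.5, 0.25, 0.75, 1, 0.25, 1.25.
Left endpoints: 4, 5.5, 5.75, 6.5, 7.5, 7.75.
v(4) = 40, v(5.5) = 63.25, v(5.75) = 67.5625, v(6.5) = 81.25, v(7.5) = 101.25, v(7.75) = 106.5625.
Sum = Σ Δu_i · v(u_i).
Sum = 366.25.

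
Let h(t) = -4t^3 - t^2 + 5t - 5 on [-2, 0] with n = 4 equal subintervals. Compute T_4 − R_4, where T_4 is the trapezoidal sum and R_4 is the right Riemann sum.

4.5

T_4 = -5.75.
R_4 = -10.25.
T_4 − R_4 = 4.5.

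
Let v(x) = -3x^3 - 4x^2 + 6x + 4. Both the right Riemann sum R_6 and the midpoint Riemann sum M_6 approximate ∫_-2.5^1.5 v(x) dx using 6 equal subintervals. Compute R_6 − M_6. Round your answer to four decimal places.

R_6 ≈ -1.351852.
M_6 ≈ 4.092593.
R_6 − M_6 ≈ -5.4444.

-5.4444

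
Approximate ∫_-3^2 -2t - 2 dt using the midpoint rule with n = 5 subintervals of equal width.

Δt = (2 − (-3))/5 = 1.
Midpoints: -2.5, -1.5, -0.5, 0.5, 1.5.
f(-2.5) = 3, f(-1.5) = 1, f(-0.5) = -1, f(0.5) = -3, f(1.5) = -5.
Sum = Δt · [f(-2.5) + f(-1.5) + f(-0.5) + f(0.5) + f(1.5)].
Sum = -5.

-5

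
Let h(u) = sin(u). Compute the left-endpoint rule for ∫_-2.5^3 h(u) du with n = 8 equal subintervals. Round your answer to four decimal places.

Δu = (3 − (-2.5))/8 = 0.6875.
Left endpoints: -2.5, -1.8125, -1.125, -0.4375, 0.25, 0.9375, 1.625, 2.3125.
h(-2.5) ≈ -0.5985, h(-1.8125) ≈ -0.9709, h(-1.125) ≈ -0.9023, h(-0.4375) ≈ -0.4237, h(0.25) ≈ 0.2474, h(0.9375) ≈ 0.8061, h(1.625) ≈ 0.9985, h(2.3125) ≈ 0.7373.
Sum = Δu · [h(-2.5) + h(-1.8125) + h(-1.125) + ...].
Sum ≈ -0.0729.

-0.0729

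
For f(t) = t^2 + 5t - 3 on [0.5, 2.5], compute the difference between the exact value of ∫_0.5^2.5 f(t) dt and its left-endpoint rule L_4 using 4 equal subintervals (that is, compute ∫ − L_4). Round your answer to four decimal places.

Exact integral: ∫_0.5^2.5 f(t) dt ≈ 14.166667.
L_4 = 10.25.
Error ≈ 14.166667 − 10.25 ≈ 3.9167.

3.9167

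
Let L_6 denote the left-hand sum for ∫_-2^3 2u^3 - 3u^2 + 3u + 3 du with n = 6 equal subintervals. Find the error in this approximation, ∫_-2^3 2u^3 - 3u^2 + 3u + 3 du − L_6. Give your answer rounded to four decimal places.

29.1667

Exact integral: ∫_-2^3 f(u) du = 20.
L_6 ≈ -9.166667.
Error ≈ 20 − (-9.166667) ≈ 29.1667.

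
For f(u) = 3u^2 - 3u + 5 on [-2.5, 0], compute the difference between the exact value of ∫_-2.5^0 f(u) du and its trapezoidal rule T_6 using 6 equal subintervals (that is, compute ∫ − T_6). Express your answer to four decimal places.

-0.2170

Exact integral: ∫_-2.5^0 f(u) du = 37.5.
T_6 ≈ 37.717014.
Error ≈ 37.5 − 37.717014 ≈ -0.2170.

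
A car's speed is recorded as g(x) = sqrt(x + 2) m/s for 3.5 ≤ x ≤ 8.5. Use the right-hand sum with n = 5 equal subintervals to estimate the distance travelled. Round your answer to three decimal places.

Δx = (8.5 − 3.5)/5 = 1.
Right endpoints: 4.5, 5.5, 6.5, 7.5, 8.5.
g(4.5) ≈ 2.550, g(5.5) ≈ 2.739, g(6.5) ≈ 2.915, g(7.5) ≈ 3.082, g(8.5) ≈ 3.240.
Sum = Δx · [g(4.5) + g(5.5) + g(6.5) + g(7.5) + g(8.5)].
Sum ≈ 14.526.

14.526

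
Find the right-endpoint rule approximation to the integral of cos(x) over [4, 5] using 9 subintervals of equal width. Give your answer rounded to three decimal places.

-0.150

Δx = (5 − 4)/9 = 1/9.
Right endpoints: 37/9, 38/9, 13/3, 40/9, 41/9, 14/3, 43/9, 44/9, 5.
f(37/9) ≈ -0.566, f(38/9) ≈ -0.471, f(13/3) ≈ -0.370, f(40/9) ≈ -0.265, f(41/9) ≈ -0.156, f(14/3) ≈ -0.046, f(43/9) ≈ 0.065, f(44/9) ≈ 0.176, f(5) ≈ 0.284.
Sum = Δx · [f(37/9) + f(38/9) + f(13/3) + ...].
Sum ≈ -0.150.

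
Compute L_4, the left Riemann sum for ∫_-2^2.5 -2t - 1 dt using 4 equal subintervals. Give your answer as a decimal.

Δt = (2.5 − (-2))/4 = 1.125.
Left endpoints: -2, -0.875, 0.25, 1.375.
f(-2) = 3, f(-0.875) = 0.75, f(0.25) = -1.5, f(1.375) = -3.75.
Sum = Δt · [f(-2) + f(-0.875) + f(0.25) + f(1.375)].
Sum = -1.6875.

-1.6875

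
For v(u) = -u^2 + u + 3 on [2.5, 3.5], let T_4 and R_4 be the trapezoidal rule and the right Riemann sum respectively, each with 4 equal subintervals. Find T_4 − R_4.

0.625

T_4 = -3.09375.
R_4 = -3.71875.
T_4 − R_4 = 0.625.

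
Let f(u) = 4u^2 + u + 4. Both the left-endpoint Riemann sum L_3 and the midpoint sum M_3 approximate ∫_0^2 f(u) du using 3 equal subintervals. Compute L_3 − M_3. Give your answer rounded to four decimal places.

-5.1111

L_3 ≈ 15.259259.
M_3 ≈ 20.370370.
L_3 − M_3 ≈ -5.1111.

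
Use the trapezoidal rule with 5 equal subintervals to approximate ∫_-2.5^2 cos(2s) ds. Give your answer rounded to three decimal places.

-0.613

Δs = (2 − (-2.5))/5 = 0.9.
f(-2.5) ≈ 0.284, f(-1.6) ≈ -0.998, f(-0.7) ≈ 0.170, f(0.2) ≈ 0.921, f(1.1) ≈ -0.589, f(2) ≈ -0.654.
T_5 = (Δs/2)·[f(s_0) + 2f(s_1) + ... + 2f(s_{4}) + f(s_5)].
Sum ≈ -0.613.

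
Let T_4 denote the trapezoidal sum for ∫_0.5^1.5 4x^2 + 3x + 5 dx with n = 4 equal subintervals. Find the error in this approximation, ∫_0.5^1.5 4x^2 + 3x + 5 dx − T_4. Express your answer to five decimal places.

-0.04167

Exact integral: ∫_0.5^1.5 f(x) dx ≈ 12.3333333.
T_4 = 12.375.
Error ≈ 12.3333333 − 12.375 ≈ -0.04167.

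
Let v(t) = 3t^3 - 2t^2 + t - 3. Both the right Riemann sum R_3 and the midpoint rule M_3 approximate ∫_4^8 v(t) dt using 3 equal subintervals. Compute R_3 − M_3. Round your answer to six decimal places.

R_3 ≈ 3489.62962963.
M_3 ≈ 2562.51851852.
R_3 − M_3 ≈ 927.111111.

927.111111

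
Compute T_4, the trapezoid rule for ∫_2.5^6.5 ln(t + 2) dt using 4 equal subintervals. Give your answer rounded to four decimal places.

7.4135

Δt = (6.5 − 2.5)/4 = 1.
f(2.5) ≈ 1.5041, f(3.5) ≈ 1.7047, f(4.5) ≈ 1.8718, f(5.5) ≈ 2.0149, f(6.5) ≈ 2.1401.
T_4 = (Δt/2)·[f(t_0) + 2f(t_1) + 2f(t_2) + 2f(t_3) + f(t_4)].
Sum ≈ 7.4135.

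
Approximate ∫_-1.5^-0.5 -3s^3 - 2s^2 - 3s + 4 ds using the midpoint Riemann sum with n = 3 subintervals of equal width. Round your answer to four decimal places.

8.5185

Δs = (-0.5 − (-1.5))/3 = 1/3.
Midpoints: -4/3, -1, -2/3.
f(-4/3) = 104/9, f(-1) = 8, f(-2/3) = 6.
Sum = Δs · [f(-4/3) + f(-1) + f(-2/3)].
Sum ≈ 8.5185.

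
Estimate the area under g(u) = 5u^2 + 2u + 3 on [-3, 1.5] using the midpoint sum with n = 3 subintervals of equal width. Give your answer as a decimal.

Δu = (1.5 − (-3))/3 = 1.5.
Midpoints: -2.25, -0.75, 0.75.
g(-2.25) = 23.8125, g(-0.75) = 4.3125, g(0.75) = 7.3125.
Sum = Δu · [g(-2.25) + g(-0.75) + g(0.75)].
Sum = 53.15625.

53.15625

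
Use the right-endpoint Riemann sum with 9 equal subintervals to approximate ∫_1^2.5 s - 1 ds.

1.25

Δs = (2.5 − 1)/9 = 1/6.
Right endpoints: 7/6, 4/3, 1.5, 5/3, 11/6, 2, 13/6, 7/3, 2.5.
f(7/6) = 1/6, f(4/3) = 1/3, f(1.5) = 0.5, f(5/3) = 2/3, f(11/6) = 5/6, f(2) = 1, f(13/6) = 7/6, f(7/3) = 4/3, f(2.5) = 1.5.
Sum = Δs · [f(7/6) + f(4/3) + f(1.5) + ...].
Sum = 1.25.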